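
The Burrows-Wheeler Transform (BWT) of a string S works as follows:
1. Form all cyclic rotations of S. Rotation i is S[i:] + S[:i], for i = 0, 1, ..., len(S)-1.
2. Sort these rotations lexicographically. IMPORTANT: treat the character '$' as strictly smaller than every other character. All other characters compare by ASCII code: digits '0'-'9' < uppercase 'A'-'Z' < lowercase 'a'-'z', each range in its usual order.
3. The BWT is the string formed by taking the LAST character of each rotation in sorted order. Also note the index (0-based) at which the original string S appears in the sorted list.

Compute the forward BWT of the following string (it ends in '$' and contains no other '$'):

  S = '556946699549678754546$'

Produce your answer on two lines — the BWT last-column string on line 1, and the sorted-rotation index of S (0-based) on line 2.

Answer: 65595749$5449568676946
8

Derivation:
All 22 rotations (rotation i = S[i:]+S[:i]):
  rot[0] = 556946699549678754546$
  rot[1] = 56946699549678754546$5
  rot[2] = 6946699549678754546$55
  rot[3] = 946699549678754546$556
  rot[4] = 46699549678754546$5569
  rot[5] = 6699549678754546$55694
  rot[6] = 699549678754546$556946
  rot[7] = 99549678754546$5569466
  rot[8] = 9549678754546$55694669
  rot[9] = 549678754546$556946699
  rot[10] = 49678754546$5569466995
  rot[11] = 9678754546$55694669954
  rot[12] = 678754546$556946699549
  rot[13] = 78754546$5569466995496
  rot[14] = 8754546$55694669954967
  rot[15] = 754546$556946699549678
  rot[16] = 54546$5569466995496787
  rot[17] = 4546$55694669954967875
  rot[18] = 546$556946699549678754
  rot[19] = 46$5569466995496787545
  rot[20] = 6$55694669954967875454
  rot[21] = $556946699549678754546
Sorted (with $ < everything):
  sorted[0] = $556946699549678754546  (last char: '6')
  sorted[1] = 4546$55694669954967875  (last char: '5')
  sorted[2] = 46$5569466995496787545  (last char: '5')
  sorted[3] = 46699549678754546$5569  (last char: '9')
  sorted[4] = 49678754546$5569466995  (last char: '5')
  sorted[5] = 54546$5569466995496787  (last char: '7')
  sorted[6] = 546$556946699549678754  (last char: '4')
  sorted[7] = 549678754546$556946699  (last char: '9')
  sorted[8] = 556946699549678754546$  (last char: '$')
  sorted[9] = 56946699549678754546$5  (last char: '5')
  sorted[10] = 6$55694669954967875454  (last char: '4')
  sorted[11] = 6699549678754546$55694  (last char: '4')
  sorted[12] = 678754546$556946699549  (last char: '9')
  sorted[13] = 6946699549678754546$55  (last char: '5')
  sorted[14] = 699549678754546$556946  (last char: '6')
  sorted[15] = 754546$556946699549678  (last char: '8')
  sorted[16] = 78754546$5569466995496  (last char: '6')
  sorted[17] = 8754546$55694669954967  (last char: '7')
  sorted[18] = 946699549678754546$556  (last char: '6')
  sorted[19] = 9549678754546$55694669  (last char: '9')
  sorted[20] = 9678754546$55694669954  (last char: '4')
  sorted[21] = 99549678754546$5569466  (last char: '6')
Last column: 65595749$5449568676946
Original string S is at sorted index 8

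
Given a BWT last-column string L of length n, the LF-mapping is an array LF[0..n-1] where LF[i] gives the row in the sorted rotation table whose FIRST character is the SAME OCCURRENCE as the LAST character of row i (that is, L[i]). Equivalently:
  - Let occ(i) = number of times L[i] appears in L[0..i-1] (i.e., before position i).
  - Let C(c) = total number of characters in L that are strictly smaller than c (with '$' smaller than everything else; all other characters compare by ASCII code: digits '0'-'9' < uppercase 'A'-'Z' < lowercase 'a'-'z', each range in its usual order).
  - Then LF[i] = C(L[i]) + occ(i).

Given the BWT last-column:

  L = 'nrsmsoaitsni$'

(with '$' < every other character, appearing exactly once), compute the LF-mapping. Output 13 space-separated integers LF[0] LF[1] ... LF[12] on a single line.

Char counts: '$':1, 'a':1, 'i':2, 'm':1, 'n':2, 'o':1, 'r':1, 's':3, 't':1
C (first-col start): C('$')=0, C('a')=1, C('i')=2, C('m')=4, C('n')=5, C('o')=7, C('r')=8, C('s')=9, C('t')=12
L[0]='n': occ=0, LF[0]=C('n')+0=5+0=5
L[1]='r': occ=0, LF[1]=C('r')+0=8+0=8
L[2]='s': occ=0, LF[2]=C('s')+0=9+0=9
L[3]='m': occ=0, LF[3]=C('m')+0=4+0=4
L[4]='s': occ=1, LF[4]=C('s')+1=9+1=10
L[5]='o': occ=0, LF[5]=C('o')+0=7+0=7
L[6]='a': occ=0, LF[6]=C('a')+0=1+0=1
L[7]='i': occ=0, LF[7]=C('i')+0=2+0=2
L[8]='t': occ=0, LF[8]=C('t')+0=12+0=12
L[9]='s': occ=2, LF[9]=C('s')+2=9+2=11
L[10]='n': occ=1, LF[10]=C('n')+1=5+1=6
L[11]='i': occ=1, LF[11]=C('i')+1=2+1=3
L[12]='$': occ=0, LF[12]=C('$')+0=0+0=0

Answer: 5 8 9 4 10 7 1 2 12 11 6 3 0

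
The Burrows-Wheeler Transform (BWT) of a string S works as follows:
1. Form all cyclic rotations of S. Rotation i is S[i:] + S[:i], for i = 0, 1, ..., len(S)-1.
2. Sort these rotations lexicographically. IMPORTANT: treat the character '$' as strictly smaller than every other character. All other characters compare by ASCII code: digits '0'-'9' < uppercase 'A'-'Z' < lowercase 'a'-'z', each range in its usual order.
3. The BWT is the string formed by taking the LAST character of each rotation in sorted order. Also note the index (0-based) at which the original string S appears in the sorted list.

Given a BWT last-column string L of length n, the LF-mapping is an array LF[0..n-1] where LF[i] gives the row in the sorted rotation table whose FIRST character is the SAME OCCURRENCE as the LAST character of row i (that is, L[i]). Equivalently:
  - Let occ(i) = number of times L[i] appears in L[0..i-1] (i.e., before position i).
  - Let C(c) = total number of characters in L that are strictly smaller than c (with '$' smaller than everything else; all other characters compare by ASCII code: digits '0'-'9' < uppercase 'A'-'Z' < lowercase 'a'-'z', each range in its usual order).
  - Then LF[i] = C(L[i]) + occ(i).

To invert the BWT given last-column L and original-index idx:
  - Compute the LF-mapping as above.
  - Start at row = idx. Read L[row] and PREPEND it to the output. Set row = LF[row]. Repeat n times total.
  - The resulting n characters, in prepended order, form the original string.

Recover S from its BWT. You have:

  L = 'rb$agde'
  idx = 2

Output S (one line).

Answer: badger$

Derivation:
LF mapping: 6 2 0 1 5 3 4
Walk LF starting at row 2, prepending L[row]:
  step 1: row=2, L[2]='$', prepend. Next row=LF[2]=0
  step 2: row=0, L[0]='r', prepend. Next row=LF[0]=6
  step 3: row=6, L[6]='e', prepend. Next row=LF[6]=4
  step 4: row=4, L[4]='g', prepend. Next row=LF[4]=5
  step 5: row=5, L[5]='d', prepend. Next row=LF[5]=3
  step 6: row=3, L[3]='a', prepend. Next row=LF[3]=1
  step 7: row=1, L[1]='b', prepend. Next row=LF[1]=2
Reversed output: badger$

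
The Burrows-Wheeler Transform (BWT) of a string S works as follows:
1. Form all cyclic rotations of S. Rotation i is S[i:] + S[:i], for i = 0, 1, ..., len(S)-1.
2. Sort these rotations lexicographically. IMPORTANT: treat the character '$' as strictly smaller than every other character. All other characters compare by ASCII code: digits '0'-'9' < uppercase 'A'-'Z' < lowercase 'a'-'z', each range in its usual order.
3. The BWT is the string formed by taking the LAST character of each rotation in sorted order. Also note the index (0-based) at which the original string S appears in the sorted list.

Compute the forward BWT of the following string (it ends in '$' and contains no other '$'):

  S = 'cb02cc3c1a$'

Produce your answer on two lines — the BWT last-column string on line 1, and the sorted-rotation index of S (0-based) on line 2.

All 11 rotations (rotation i = S[i:]+S[:i]):
  rot[0] = cb02cc3c1a$
  rot[1] = b02cc3c1a$c
  rot[2] = 02cc3c1a$cb
  rot[3] = 2cc3c1a$cb0
  rot[4] = cc3c1a$cb02
  rot[5] = c3c1a$cb02c
  rot[6] = 3c1a$cb02cc
  rot[7] = c1a$cb02cc3
  rot[8] = 1a$cb02cc3c
  rot[9] = a$cb02cc3c1
  rot[10] = $cb02cc3c1a
Sorted (with $ < everything):
  sorted[0] = $cb02cc3c1a  (last char: 'a')
  sorted[1] = 02cc3c1a$cb  (last char: 'b')
  sorted[2] = 1a$cb02cc3c  (last char: 'c')
  sorted[3] = 2cc3c1a$cb0  (last char: '0')
  sorted[4] = 3c1a$cb02cc  (last char: 'c')
  sorted[5] = a$cb02cc3c1  (last char: '1')
  sorted[6] = b02cc3c1a$c  (last char: 'c')
  sorted[7] = c1a$cb02cc3  (last char: '3')
  sorted[8] = c3c1a$cb02c  (last char: 'c')
  sorted[9] = cb02cc3c1a$  (last char: '$')
  sorted[10] = cc3c1a$cb02  (last char: '2')
Last column: abc0c1c3c$2
Original string S is at sorted index 9

Answer: abc0c1c3c$2
9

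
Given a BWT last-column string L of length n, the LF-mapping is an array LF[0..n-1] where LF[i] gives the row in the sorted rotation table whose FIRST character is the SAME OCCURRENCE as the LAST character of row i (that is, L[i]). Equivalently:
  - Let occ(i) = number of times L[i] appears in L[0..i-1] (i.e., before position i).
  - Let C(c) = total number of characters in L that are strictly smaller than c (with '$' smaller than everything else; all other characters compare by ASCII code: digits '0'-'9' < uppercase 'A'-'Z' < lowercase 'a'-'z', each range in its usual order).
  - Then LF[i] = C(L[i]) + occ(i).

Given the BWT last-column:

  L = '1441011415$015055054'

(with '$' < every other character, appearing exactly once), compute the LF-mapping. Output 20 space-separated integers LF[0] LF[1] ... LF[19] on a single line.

Char counts: '$':1, '0':4, '1':6, '4':4, '5':5
C (first-col start): C('$')=0, C('0')=1, C('1')=5, C('4')=11, C('5')=15
L[0]='1': occ=0, LF[0]=C('1')+0=5+0=5
L[1]='4': occ=0, LF[1]=C('4')+0=11+0=11
L[2]='4': occ=1, LF[2]=C('4')+1=11+1=12
L[3]='1': occ=1, LF[3]=C('1')+1=5+1=6
L[4]='0': occ=0, LF[4]=C('0')+0=1+0=1
L[5]='1': occ=2, LF[5]=C('1')+2=5+2=7
L[6]='1': occ=3, LF[6]=C('1')+3=5+3=8
L[7]='4': occ=2, LF[7]=C('4')+2=11+2=13
L[8]='1': occ=4, LF[8]=C('1')+4=5+4=9
L[9]='5': occ=0, LF[9]=C('5')+0=15+0=15
L[10]='$': occ=0, LF[10]=C('$')+0=0+0=0
L[11]='0': occ=1, LF[11]=C('0')+1=1+1=2
L[12]='1': occ=5, LF[12]=C('1')+5=5+5=10
L[13]='5': occ=1, LF[13]=C('5')+1=15+1=16
L[14]='0': occ=2, LF[14]=C('0')+2=1+2=3
L[15]='5': occ=2, LF[15]=C('5')+2=15+2=17
L[16]='5': occ=3, LF[16]=C('5')+3=15+3=18
L[17]='0': occ=3, LF[17]=C('0')+3=1+3=4
L[18]='5': occ=4, LF[18]=C('5')+4=15+4=19
L[19]='4': occ=3, LF[19]=C('4')+3=11+3=14

Answer: 5 11 12 6 1 7 8 13 9 15 0 2 10 16 3 17 18 4 19 14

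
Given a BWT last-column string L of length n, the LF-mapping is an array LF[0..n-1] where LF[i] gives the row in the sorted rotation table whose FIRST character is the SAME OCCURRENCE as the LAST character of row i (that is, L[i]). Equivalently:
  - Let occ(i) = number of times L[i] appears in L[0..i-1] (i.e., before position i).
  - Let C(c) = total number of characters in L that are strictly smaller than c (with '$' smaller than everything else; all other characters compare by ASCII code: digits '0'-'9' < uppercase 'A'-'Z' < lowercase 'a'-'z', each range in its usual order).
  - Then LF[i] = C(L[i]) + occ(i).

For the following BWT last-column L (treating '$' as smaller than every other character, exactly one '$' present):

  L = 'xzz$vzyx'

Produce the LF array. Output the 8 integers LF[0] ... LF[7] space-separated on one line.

Answer: 2 5 6 0 1 7 4 3

Derivation:
Char counts: '$':1, 'v':1, 'x':2, 'y':1, 'z':3
C (first-col start): C('$')=0, C('v')=1, C('x')=2, C('y')=4, C('z')=5
L[0]='x': occ=0, LF[0]=C('x')+0=2+0=2
L[1]='z': occ=0, LF[1]=C('z')+0=5+0=5
L[2]='z': occ=1, LF[2]=C('z')+1=5+1=6
L[3]='$': occ=0, LF[3]=C('$')+0=0+0=0
L[4]='v': occ=0, LF[4]=C('v')+0=1+0=1
L[5]='z': occ=2, LF[5]=C('z')+2=5+2=7
L[6]='y': occ=0, LF[6]=C('y')+0=4+0=4
L[7]='x': occ=1, LF[7]=C('x')+1=2+1=3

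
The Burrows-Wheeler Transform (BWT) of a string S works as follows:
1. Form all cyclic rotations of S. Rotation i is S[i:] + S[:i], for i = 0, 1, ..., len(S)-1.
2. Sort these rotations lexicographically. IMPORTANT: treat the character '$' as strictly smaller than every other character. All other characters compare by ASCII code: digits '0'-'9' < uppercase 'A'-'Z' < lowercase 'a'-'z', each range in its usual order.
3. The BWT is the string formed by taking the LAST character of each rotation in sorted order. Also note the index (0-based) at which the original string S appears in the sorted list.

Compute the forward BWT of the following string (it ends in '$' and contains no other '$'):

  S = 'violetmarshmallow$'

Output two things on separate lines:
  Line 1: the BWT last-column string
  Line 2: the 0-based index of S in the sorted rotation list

All 18 rotations (rotation i = S[i:]+S[:i]):
  rot[0] = violetmarshmallow$
  rot[1] = ioletmarshmallow$v
  rot[2] = oletmarshmallow$vi
  rot[3] = letmarshmallow$vio
  rot[4] = etmarshmallow$viol
  rot[5] = tmarshmallow$viole
  rot[6] = marshmallow$violet
  rot[7] = arshmallow$violetm
  rot[8] = rshmallow$violetma
  rot[9] = shmallow$violetmar
  rot[10] = hmallow$violetmars
  rot[11] = mallow$violetmarsh
  rot[12] = allow$violetmarshm
  rot[13] = llow$violetmarshma
  rot[14] = low$violetmarshmal
  rot[15] = ow$violetmarshmall
  rot[16] = w$violetmarshmallo
  rot[17] = $violetmarshmallow
Sorted (with $ < everything):
  sorted[0] = $violetmarshmallow  (last char: 'w')
  sorted[1] = allow$violetmarshm  (last char: 'm')
  sorted[2] = arshmallow$violetm  (last char: 'm')
  sorted[3] = etmarshmallow$viol  (last char: 'l')
  sorted[4] = hmallow$violetmars  (last char: 's')
  sorted[5] = ioletmarshmallow$v  (last char: 'v')
  sorted[6] = letmarshmallow$vio  (last char: 'o')
  sorted[7] = llow$violetmarshma  (last char: 'a')
  sorted[8] = low$violetmarshmal  (last char: 'l')
  sorted[9] = mallow$violetmarsh  (last char: 'h')
  sorted[10] = marshmallow$violet  (last char: 't')
  sorted[11] = oletmarshmallow$vi  (last char: 'i')
  sorted[12] = ow$violetmarshmall  (last char: 'l')
  sorted[13] = rshmallow$violetma  (last char: 'a')
  sorted[14] = shmallow$violetmar  (last char: 'r')
  sorted[15] = tmarshmallow$viole  (last char: 'e')
  sorted[16] = violetmarshmallow$  (last char: '$')
  sorted[17] = w$violetmarshmallo  (last char: 'o')
Last column: wmmlsvoalhtilare$o
Original string S is at sorted index 16

Answer: wmmlsvoalhtilare$o
16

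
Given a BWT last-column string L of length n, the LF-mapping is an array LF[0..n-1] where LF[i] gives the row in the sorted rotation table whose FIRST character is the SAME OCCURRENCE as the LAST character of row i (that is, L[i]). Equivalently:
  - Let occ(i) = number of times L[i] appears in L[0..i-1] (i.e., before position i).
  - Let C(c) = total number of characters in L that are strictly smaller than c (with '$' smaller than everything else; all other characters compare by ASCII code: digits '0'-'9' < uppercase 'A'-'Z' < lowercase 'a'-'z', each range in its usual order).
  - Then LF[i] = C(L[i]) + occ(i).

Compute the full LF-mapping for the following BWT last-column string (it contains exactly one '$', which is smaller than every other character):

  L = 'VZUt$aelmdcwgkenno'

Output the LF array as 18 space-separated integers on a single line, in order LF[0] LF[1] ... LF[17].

Answer: 2 3 1 16 0 4 7 11 12 6 5 17 9 10 8 13 14 15

Derivation:
Char counts: '$':1, 'U':1, 'V':1, 'Z':1, 'a':1, 'c':1, 'd':1, 'e':2, 'g':1, 'k':1, 'l':1, 'm':1, 'n':2, 'o':1, 't':1, 'w':1
C (first-col start): C('$')=0, C('U')=1, C('V')=2, C('Z')=3, C('a')=4, C('c')=5, C('d')=6, C('e')=7, C('g')=9, C('k')=10, C('l')=11, C('m')=12, C('n')=13, C('o')=15, C('t')=16, C('w')=17
L[0]='V': occ=0, LF[0]=C('V')+0=2+0=2
L[1]='Z': occ=0, LF[1]=C('Z')+0=3+0=3
L[2]='U': occ=0, LF[2]=C('U')+0=1+0=1
L[3]='t': occ=0, LF[3]=C('t')+0=16+0=16
L[4]='$': occ=0, LF[4]=C('$')+0=0+0=0
L[5]='a': occ=0, LF[5]=C('a')+0=4+0=4
L[6]='e': occ=0, LF[6]=C('e')+0=7+0=7
L[7]='l': occ=0, LF[7]=C('l')+0=11+0=11
L[8]='m': occ=0, LF[8]=C('m')+0=12+0=12
L[9]='d': occ=0, LF[9]=C('d')+0=6+0=6
L[10]='c': occ=0, LF[10]=C('c')+0=5+0=5
L[11]='w': occ=0, LF[11]=C('w')+0=17+0=17
L[12]='g': occ=0, LF[12]=C('g')+0=9+0=9
L[13]='k': occ=0, LF[13]=C('k')+0=10+0=10
L[14]='e': occ=1, LF[14]=C('e')+1=7+1=8
L[15]='n': occ=0, LF[15]=C('n')+0=13+0=13
L[16]='n': occ=1, LF[16]=C('n')+1=13+1=14
L[17]='o': occ=0, LF[17]=C('o')+0=15+0=15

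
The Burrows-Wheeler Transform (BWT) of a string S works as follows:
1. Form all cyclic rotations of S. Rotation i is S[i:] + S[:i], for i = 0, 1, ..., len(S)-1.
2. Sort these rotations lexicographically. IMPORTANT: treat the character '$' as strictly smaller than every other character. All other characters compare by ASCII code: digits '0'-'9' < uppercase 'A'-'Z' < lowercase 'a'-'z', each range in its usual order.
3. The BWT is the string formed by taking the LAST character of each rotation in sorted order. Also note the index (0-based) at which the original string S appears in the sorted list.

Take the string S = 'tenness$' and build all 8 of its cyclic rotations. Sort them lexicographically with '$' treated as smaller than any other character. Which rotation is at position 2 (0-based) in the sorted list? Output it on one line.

All 8 rotations (rotation i = S[i:]+S[:i]):
  rot[0] = tenness$
  rot[1] = enness$t
  rot[2] = nness$te
  rot[3] = ness$ten
  rot[4] = ess$tenn
  rot[5] = ss$tenne
  rot[6] = s$tennes
  rot[7] = $tenness
Sorted (with $ < everything):
  sorted[0] = $tenness
  sorted[1] = enness$t
  sorted[2] = ess$tenn
  sorted[3] = ness$ten
  sorted[4] = nness$te
  sorted[5] = s$tennes
  sorted[6] = ss$tenne
  sorted[7] = tenness$
sorted[2] = ess$tenn

Answer: ess$tenn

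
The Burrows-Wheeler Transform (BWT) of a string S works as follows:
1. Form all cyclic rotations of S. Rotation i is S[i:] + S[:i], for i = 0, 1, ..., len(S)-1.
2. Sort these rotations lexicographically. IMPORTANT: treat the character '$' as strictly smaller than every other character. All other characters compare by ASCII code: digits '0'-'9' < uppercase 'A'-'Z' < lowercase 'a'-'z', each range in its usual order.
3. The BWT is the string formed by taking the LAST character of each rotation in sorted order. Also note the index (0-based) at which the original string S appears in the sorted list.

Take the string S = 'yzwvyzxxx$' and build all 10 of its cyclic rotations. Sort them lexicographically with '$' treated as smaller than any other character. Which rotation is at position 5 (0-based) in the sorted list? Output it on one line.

All 10 rotations (rotation i = S[i:]+S[:i]):
  rot[0] = yzwvyzxxx$
  rot[1] = zwvyzxxx$y
  rot[2] = wvyzxxx$yz
  rot[3] = vyzxxx$yzw
  rot[4] = yzxxx$yzwv
  rot[5] = zxxx$yzwvy
  rot[6] = xxx$yzwvyz
  rot[7] = xx$yzwvyzx
  rot[8] = x$yzwvyzxx
  rot[9] = $yzwvyzxxx
Sorted (with $ < everything):
  sorted[0] = $yzwvyzxxx
  sorted[1] = vyzxxx$yzw
  sorted[2] = wvyzxxx$yz
  sorted[3] = x$yzwvyzxx
  sorted[4] = xx$yzwvyzx
  sorted[5] = xxx$yzwvyz
  sorted[6] = yzwvyzxxx$
  sorted[7] = yzxxx$yzwv
  sorted[8] = zwvyzxxx$y
  sorted[9] = zxxx$yzwvy
sorted[5] = xxx$yzwvyz

Answer: xxx$yzwvyz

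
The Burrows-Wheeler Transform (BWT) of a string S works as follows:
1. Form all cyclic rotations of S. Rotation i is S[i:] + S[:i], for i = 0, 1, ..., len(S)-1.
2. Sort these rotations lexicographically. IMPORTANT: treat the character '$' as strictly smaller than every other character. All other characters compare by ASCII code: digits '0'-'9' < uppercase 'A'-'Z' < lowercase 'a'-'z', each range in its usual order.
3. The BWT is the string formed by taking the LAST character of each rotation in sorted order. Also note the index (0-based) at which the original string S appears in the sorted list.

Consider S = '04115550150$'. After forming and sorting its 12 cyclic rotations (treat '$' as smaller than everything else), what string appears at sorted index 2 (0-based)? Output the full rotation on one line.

Answer: 0150$0411555

Derivation:
All 12 rotations (rotation i = S[i:]+S[:i]):
  rot[0] = 04115550150$
  rot[1] = 4115550150$0
  rot[2] = 115550150$04
  rot[3] = 15550150$041
  rot[4] = 5550150$0411
  rot[5] = 550150$04115
  rot[6] = 50150$041155
  rot[7] = 0150$0411555
  rot[8] = 150$04115550
  rot[9] = 50$041155501
  rot[10] = 0$0411555015
  rot[11] = $04115550150
Sorted (with $ < everything):
  sorted[0] = $04115550150
  sorted[1] = 0$0411555015
  sorted[2] = 0150$0411555
  sorted[3] = 04115550150$
  sorted[4] = 115550150$04
  sorted[5] = 150$04115550
  sorted[6] = 15550150$041
  sorted[7] = 4115550150$0
  sorted[8] = 50$041155501
  sorted[9] = 50150$041155
  sorted[10] = 550150$04115
  sorted[11] = 5550150$0411
sorted[2] = 0150$0411555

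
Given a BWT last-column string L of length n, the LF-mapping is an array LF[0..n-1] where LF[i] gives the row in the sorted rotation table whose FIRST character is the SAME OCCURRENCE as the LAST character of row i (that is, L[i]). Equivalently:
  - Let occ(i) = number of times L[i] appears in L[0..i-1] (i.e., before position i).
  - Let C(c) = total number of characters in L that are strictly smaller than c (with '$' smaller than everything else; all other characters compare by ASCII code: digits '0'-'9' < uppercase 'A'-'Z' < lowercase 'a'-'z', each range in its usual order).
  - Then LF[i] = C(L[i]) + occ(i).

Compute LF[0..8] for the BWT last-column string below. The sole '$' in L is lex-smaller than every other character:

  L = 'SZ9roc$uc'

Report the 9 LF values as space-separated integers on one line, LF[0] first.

Answer: 2 3 1 7 6 4 0 8 5

Derivation:
Char counts: '$':1, '9':1, 'S':1, 'Z':1, 'c':2, 'o':1, 'r':1, 'u':1
C (first-col start): C('$')=0, C('9')=1, C('S')=2, C('Z')=3, C('c')=4, C('o')=6, C('r')=7, C('u')=8
L[0]='S': occ=0, LF[0]=C('S')+0=2+0=2
L[1]='Z': occ=0, LF[1]=C('Z')+0=3+0=3
L[2]='9': occ=0, LF[2]=C('9')+0=1+0=1
L[3]='r': occ=0, LF[3]=C('r')+0=7+0=7
L[4]='o': occ=0, LF[4]=C('o')+0=6+0=6
L[5]='c': occ=0, LF[5]=C('c')+0=4+0=4
L[6]='$': occ=0, LF[6]=C('$')+0=0+0=0
L[7]='u': occ=0, LF[7]=C('u')+0=8+0=8
L[8]='c': occ=1, LF[8]=C('c')+1=4+1=5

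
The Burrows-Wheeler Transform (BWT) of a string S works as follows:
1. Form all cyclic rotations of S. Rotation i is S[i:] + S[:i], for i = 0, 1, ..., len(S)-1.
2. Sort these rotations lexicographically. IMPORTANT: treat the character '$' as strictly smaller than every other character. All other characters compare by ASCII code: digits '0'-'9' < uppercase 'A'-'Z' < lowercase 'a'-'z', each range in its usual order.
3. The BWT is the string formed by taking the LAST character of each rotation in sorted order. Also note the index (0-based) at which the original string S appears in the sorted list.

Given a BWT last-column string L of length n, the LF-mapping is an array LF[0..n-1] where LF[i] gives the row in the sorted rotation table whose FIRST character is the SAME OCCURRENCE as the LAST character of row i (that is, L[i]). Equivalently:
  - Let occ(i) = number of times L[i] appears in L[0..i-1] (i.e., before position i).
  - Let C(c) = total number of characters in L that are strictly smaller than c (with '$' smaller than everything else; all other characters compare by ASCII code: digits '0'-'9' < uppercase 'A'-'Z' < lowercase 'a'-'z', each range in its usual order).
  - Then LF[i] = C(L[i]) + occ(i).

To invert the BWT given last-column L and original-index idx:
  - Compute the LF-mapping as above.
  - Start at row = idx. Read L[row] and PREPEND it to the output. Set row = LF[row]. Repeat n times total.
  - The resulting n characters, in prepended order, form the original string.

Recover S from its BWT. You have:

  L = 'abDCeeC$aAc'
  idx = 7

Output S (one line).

LF mapping: 5 7 4 2 9 10 3 0 6 1 8
Walk LF starting at row 7, prepending L[row]:
  step 1: row=7, L[7]='$', prepend. Next row=LF[7]=0
  step 2: row=0, L[0]='a', prepend. Next row=LF[0]=5
  step 3: row=5, L[5]='e', prepend. Next row=LF[5]=10
  step 4: row=10, L[10]='c', prepend. Next row=LF[10]=8
  step 5: row=8, L[8]='a', prepend. Next row=LF[8]=6
  step 6: row=6, L[6]='C', prepend. Next row=LF[6]=3
  step 7: row=3, L[3]='C', prepend. Next row=LF[3]=2
  step 8: row=2, L[2]='D', prepend. Next row=LF[2]=4
  step 9: row=4, L[4]='e', prepend. Next row=LF[4]=9
  step 10: row=9, L[9]='A', prepend. Next row=LF[9]=1
  step 11: row=1, L[1]='b', prepend. Next row=LF[1]=7
Reversed output: bAeDCCacea$

Answer: bAeDCCacea$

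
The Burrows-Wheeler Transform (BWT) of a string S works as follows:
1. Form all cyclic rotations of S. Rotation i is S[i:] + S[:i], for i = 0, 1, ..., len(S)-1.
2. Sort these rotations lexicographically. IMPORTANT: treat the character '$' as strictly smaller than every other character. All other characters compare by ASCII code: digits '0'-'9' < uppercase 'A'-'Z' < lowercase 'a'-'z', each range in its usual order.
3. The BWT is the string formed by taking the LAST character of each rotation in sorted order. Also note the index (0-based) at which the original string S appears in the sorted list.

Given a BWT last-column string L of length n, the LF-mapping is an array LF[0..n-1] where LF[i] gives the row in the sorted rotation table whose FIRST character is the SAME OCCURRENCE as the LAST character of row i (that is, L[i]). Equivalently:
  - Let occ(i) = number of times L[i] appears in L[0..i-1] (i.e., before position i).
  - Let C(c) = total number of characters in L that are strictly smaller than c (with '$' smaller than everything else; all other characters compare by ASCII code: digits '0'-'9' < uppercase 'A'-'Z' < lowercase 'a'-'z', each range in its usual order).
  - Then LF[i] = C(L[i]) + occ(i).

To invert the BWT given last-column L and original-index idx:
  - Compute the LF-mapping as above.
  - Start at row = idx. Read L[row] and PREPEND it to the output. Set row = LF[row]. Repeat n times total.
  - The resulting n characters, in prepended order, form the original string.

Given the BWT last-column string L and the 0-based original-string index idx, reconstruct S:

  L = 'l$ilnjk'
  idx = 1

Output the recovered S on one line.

Answer: ijlknl$

Derivation:
LF mapping: 4 0 1 5 6 2 3
Walk LF starting at row 1, prepending L[row]:
  step 1: row=1, L[1]='$', prepend. Next row=LF[1]=0
  step 2: row=0, L[0]='l', prepend. Next row=LF[0]=4
  step 3: row=4, L[4]='n', prepend. Next row=LF[4]=6
  step 4: row=6, L[6]='k', prepend. Next row=LF[6]=3
  step 5: row=3, L[3]='l', prepend. Next row=LF[3]=5
  step 6: row=5, L[5]='j', prepend. Next row=LF[5]=2
  step 7: row=2, L[2]='i', prepend. Next row=LF[2]=1
Reversed output: ijlknl$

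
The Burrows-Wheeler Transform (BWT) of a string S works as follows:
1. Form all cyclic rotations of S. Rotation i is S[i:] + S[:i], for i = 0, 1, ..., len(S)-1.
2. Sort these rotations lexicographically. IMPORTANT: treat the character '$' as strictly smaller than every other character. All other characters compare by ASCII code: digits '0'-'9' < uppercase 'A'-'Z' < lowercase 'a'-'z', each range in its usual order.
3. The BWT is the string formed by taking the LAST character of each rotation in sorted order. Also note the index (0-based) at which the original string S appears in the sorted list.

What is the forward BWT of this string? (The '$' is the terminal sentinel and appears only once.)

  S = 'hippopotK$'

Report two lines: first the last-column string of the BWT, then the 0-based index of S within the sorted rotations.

Answer: Kt$hpppoio
2

Derivation:
All 10 rotations (rotation i = S[i:]+S[:i]):
  rot[0] = hippopotK$
  rot[1] = ippopotK$h
  rot[2] = ppopotK$hi
  rot[3] = popotK$hip
  rot[4] = opotK$hipp
  rot[5] = potK$hippo
  rot[6] = otK$hippop
  rot[7] = tK$hippopo
  rot[8] = K$hippopot
  rot[9] = $hippopotK
Sorted (with $ < everything):
  sorted[0] = $hippopotK  (last char: 'K')
  sorted[1] = K$hippopot  (last char: 't')
  sorted[2] = hippopotK$  (last char: '$')
  sorted[3] = ippopotK$h  (last char: 'h')
  sorted[4] = opotK$hipp  (last char: 'p')
  sorted[5] = otK$hippop  (last char: 'p')
  sorted[6] = popotK$hip  (last char: 'p')
  sorted[7] = potK$hippo  (last char: 'o')
  sorted[8] = ppopotK$hi  (last char: 'i')
  sorted[9] = tK$hippopo  (last char: 'o')
Last column: Kt$hpppoio
Original string S is at sorted index 2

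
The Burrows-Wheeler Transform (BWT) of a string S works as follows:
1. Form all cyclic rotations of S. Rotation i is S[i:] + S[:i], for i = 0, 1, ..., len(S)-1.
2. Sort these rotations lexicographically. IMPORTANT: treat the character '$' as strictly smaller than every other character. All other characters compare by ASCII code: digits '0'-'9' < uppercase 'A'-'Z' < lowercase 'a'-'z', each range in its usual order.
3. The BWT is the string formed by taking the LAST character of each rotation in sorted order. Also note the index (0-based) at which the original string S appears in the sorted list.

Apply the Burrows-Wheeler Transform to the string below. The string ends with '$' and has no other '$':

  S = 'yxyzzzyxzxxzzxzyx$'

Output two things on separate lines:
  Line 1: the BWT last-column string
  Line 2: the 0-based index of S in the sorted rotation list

All 18 rotations (rotation i = S[i:]+S[:i]):
  rot[0] = yxyzzzyxzxxzzxzyx$
  rot[1] = xyzzzyxzxxzzxzyx$y
  rot[2] = yzzzyxzxxzzxzyx$yx
  rot[3] = zzzyxzxxzzxzyx$yxy
  rot[4] = zzyxzxxzzxzyx$yxyz
  rot[5] = zyxzxxzzxzyx$yxyzz
  rot[6] = yxzxxzzxzyx$yxyzzz
  rot[7] = xzxxzzxzyx$yxyzzzy
  rot[8] = zxxzzxzyx$yxyzzzyx
  rot[9] = xxzzxzyx$yxyzzzyxz
  rot[10] = xzzxzyx$yxyzzzyxzx
  rot[11] = zzxzyx$yxyzzzyxzxx
  rot[12] = zxzyx$yxyzzzyxzxxz
  rot[13] = xzyx$yxyzzzyxzxxzz
  rot[14] = zyx$yxyzzzyxzxxzzx
  rot[15] = yx$yxyzzzyxzxxzzxz
  rot[16] = x$yxyzzzyxzxxzzxzy
  rot[17] = $yxyzzzyxzxxzzxzyx
Sorted (with $ < everything):
  sorted[0] = $yxyzzzyxzxxzzxzyx  (last char: 'x')
  sorted[1] = x$yxyzzzyxzxxzzxzy  (last char: 'y')
  sorted[2] = xxzzxzyx$yxyzzzyxz  (last char: 'z')
  sorted[3] = xyzzzyxzxxzzxzyx$y  (last char: 'y')
  sorted[4] = xzxxzzxzyx$yxyzzzy  (last char: 'y')
  sorted[5] = xzyx$yxyzzzyxzxxzz  (last char: 'z')
  sorted[6] = xzzxzyx$yxyzzzyxzx  (last char: 'x')
  sorted[7] = yx$yxyzzzyxzxxzzxz  (last char: 'z')
  sorted[8] = yxyzzzyxzxxzzxzyx$  (last char: '$')
  sorted[9] = yxzxxzzxzyx$yxyzzz  (last char: 'z')
  sorted[10] = yzzzyxzxxzzxzyx$yx  (last char: 'x')
  sorted[11] = zxxzzxzyx$yxyzzzyx  (last char: 'x')
  sorted[12] = zxzyx$yxyzzzyxzxxz  (last char: 'z')
  sorted[13] = zyx$yxyzzzyxzxxzzx  (last char: 'x')
  sorted[14] = zyxzxxzzxzyx$yxyzz  (last char: 'z')
  sorted[15] = zzxzyx$yxyzzzyxzxx  (last char: 'x')
  sorted[16] = zzyxzxxzzxzyx$yxyz  (last char: 'z')
  sorted[17] = zzzyxzxxzzxzyx$yxy  (last char: 'y')
Last column: xyzyyzxz$zxxzxzxzy
Original string S is at sorted index 8

Answer: xyzyyzxz$zxxzxzxzy
8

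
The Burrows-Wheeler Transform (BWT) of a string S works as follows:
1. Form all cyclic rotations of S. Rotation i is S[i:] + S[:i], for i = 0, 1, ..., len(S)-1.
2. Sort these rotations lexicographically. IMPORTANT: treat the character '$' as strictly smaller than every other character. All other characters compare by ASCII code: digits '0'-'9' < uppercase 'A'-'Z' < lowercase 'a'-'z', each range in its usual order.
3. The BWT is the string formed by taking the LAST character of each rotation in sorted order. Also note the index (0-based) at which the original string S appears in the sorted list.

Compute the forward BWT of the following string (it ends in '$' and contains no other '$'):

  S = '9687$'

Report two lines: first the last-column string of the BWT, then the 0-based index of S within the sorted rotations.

All 5 rotations (rotation i = S[i:]+S[:i]):
  rot[0] = 9687$
  rot[1] = 687$9
  rot[2] = 87$96
  rot[3] = 7$968
  rot[4] = $9687
Sorted (with $ < everything):
  sorted[0] = $9687  (last char: '7')
  sorted[1] = 687$9  (last char: '9')
  sorted[2] = 7$968  (last char: '8')
  sorted[3] = 87$96  (last char: '6')
  sorted[4] = 9687$  (last char: '$')
Last column: 7986$
Original string S is at sorted index 4

Answer: 7986$
4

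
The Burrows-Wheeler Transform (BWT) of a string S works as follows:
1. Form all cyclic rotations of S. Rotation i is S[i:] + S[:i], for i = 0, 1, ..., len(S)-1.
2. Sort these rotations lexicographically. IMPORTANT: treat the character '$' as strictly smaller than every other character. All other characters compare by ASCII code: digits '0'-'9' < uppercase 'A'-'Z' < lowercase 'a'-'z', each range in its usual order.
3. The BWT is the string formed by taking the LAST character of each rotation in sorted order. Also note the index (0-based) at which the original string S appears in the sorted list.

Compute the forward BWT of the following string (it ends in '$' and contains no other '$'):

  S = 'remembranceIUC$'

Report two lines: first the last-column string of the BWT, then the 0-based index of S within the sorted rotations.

Answer: CUeIrmncmreeab$
14

Derivation:
All 15 rotations (rotation i = S[i:]+S[:i]):
  rot[0] = remembranceIUC$
  rot[1] = emembranceIUC$r
  rot[2] = membranceIUC$re
  rot[3] = embranceIUC$rem
  rot[4] = mbranceIUC$reme
  rot[5] = branceIUC$remem
  rot[6] = ranceIUC$rememb
  rot[7] = anceIUC$remembr
  rot[8] = nceIUC$remembra
  rot[9] = ceIUC$remembran
  rot[10] = eIUC$remembranc
  rot[11] = IUC$remembrance
  rot[12] = UC$remembranceI
  rot[13] = C$remembranceIU
  rot[14] = $remembranceIUC
Sorted (with $ < everything):
  sorted[0] = $remembranceIUC  (last char: 'C')
  sorted[1] = C$remembranceIU  (last char: 'U')
  sorted[2] = IUC$remembrance  (last char: 'e')
  sorted[3] = UC$remembranceI  (last char: 'I')
  sorted[4] = anceIUC$remembr  (last char: 'r')
  sorted[5] = branceIUC$remem  (last char: 'm')
  sorted[6] = ceIUC$remembran  (last char: 'n')
  sorted[7] = eIUC$remembranc  (last char: 'c')
  sorted[8] = embranceIUC$rem  (last char: 'm')
  sorted[9] = emembranceIUC$r  (last char: 'r')
  sorted[10] = mbranceIUC$reme  (last char: 'e')
  sorted[11] = membranceIUC$re  (last char: 'e')
  sorted[12] = nceIUC$remembra  (last char: 'a')
  sorted[13] = ranceIUC$rememb  (last char: 'b')
  sorted[14] = remembranceIUC$  (last char: '$')
Last column: CUeIrmncmreeab$
Original string S is at sorted index 14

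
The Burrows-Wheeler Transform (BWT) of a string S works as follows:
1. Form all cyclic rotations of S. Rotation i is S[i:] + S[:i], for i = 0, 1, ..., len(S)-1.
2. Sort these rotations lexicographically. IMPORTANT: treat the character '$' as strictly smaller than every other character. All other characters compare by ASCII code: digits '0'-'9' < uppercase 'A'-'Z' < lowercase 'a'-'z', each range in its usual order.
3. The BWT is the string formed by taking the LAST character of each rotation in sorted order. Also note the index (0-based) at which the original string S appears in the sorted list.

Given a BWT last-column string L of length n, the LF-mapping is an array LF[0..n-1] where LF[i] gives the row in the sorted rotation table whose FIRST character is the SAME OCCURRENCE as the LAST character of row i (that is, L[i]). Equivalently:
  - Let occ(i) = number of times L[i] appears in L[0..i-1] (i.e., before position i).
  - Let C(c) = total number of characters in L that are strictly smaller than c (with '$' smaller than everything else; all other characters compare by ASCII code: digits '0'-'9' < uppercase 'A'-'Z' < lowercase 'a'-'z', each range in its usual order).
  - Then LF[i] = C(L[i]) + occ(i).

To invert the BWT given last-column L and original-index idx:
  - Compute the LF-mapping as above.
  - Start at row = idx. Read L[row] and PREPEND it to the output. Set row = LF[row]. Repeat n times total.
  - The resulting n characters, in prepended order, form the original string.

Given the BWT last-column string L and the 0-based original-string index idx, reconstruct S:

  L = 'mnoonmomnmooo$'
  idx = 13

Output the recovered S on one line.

LF mapping: 1 5 8 9 6 2 10 3 7 4 11 12 13 0
Walk LF starting at row 13, prepending L[row]:
  step 1: row=13, L[13]='$', prepend. Next row=LF[13]=0
  step 2: row=0, L[0]='m', prepend. Next row=LF[0]=1
  step 3: row=1, L[1]='n', prepend. Next row=LF[1]=5
  step 4: row=5, L[5]='m', prepend. Next row=LF[5]=2
  step 5: row=2, L[2]='o', prepend. Next row=LF[2]=8
  step 6: row=8, L[8]='n', prepend. Next row=LF[8]=7
  step 7: row=7, L[7]='m', prepend. Next row=LF[7]=3
  step 8: row=3, L[3]='o', prepend. Next row=LF[3]=9
  step 9: row=9, L[9]='m', prepend. Next row=LF[9]=4
  step 10: row=4, L[4]='n', prepend. Next row=LF[4]=6
  step 11: row=6, L[6]='o', prepend. Next row=LF[6]=10
  step 12: row=10, L[10]='o', prepend. Next row=LF[10]=11
  step 13: row=11, L[11]='o', prepend. Next row=LF[11]=12
  step 14: row=12, L[12]='o', prepend. Next row=LF[12]=13
Reversed output: oooonmomnomnm$

Answer: oooonmomnomnm$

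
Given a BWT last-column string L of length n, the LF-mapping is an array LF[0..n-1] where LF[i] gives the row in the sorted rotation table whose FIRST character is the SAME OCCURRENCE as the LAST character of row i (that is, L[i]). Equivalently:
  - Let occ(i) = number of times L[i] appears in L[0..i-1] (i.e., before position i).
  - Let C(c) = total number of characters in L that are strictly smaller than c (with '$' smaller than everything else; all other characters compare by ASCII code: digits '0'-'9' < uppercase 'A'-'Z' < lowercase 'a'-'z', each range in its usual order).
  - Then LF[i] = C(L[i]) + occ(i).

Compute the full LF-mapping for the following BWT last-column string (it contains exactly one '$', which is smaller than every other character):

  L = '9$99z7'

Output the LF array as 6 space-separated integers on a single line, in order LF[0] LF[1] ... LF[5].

Answer: 2 0 3 4 5 1

Derivation:
Char counts: '$':1, '7':1, '9':3, 'z':1
C (first-col start): C('$')=0, C('7')=1, C('9')=2, C('z')=5
L[0]='9': occ=0, LF[0]=C('9')+0=2+0=2
L[1]='$': occ=0, LF[1]=C('$')+0=0+0=0
L[2]='9': occ=1, LF[2]=C('9')+1=2+1=3
L[3]='9': occ=2, LF[3]=C('9')+2=2+2=4
L[4]='z': occ=0, LF[4]=C('z')+0=5+0=5
L[5]='7': occ=0, LF[5]=C('7')+0=1+0=1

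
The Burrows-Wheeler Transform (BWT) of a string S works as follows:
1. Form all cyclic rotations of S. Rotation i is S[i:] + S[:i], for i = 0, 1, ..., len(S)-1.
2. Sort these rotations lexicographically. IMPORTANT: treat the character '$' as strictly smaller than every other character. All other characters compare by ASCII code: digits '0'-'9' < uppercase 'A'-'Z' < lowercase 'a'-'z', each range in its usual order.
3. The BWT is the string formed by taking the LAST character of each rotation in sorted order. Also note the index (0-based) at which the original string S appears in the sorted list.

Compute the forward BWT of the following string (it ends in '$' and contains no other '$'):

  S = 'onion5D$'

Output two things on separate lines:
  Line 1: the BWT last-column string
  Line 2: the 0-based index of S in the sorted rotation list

All 8 rotations (rotation i = S[i:]+S[:i]):
  rot[0] = onion5D$
  rot[1] = nion5D$o
  rot[2] = ion5D$on
  rot[3] = on5D$oni
  rot[4] = n5D$onio
  rot[5] = 5D$onion
  rot[6] = D$onion5
  rot[7] = $onion5D
Sorted (with $ < everything):
  sorted[0] = $onion5D  (last char: 'D')
  sorted[1] = 5D$onion  (last char: 'n')
  sorted[2] = D$onion5  (last char: '5')
  sorted[3] = ion5D$on  (last char: 'n')
  sorted[4] = n5D$onio  (last char: 'o')
  sorted[5] = nion5D$o  (last char: 'o')
  sorted[6] = on5D$oni  (last char: 'i')
  sorted[7] = onion5D$  (last char: '$')
Last column: Dn5nooi$
Original string S is at sorted index 7

Answer: Dn5nooi$
7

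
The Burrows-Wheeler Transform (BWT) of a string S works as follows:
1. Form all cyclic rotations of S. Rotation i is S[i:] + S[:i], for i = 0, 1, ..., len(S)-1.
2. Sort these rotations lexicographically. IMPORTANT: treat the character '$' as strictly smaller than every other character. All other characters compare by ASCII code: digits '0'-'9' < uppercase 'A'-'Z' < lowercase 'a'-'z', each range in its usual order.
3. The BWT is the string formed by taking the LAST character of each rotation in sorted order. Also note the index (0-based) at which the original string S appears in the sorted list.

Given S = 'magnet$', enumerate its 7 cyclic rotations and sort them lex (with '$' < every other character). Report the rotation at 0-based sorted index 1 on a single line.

All 7 rotations (rotation i = S[i:]+S[:i]):
  rot[0] = magnet$
  rot[1] = agnet$m
  rot[2] = gnet$ma
  rot[3] = net$mag
  rot[4] = et$magn
  rot[5] = t$magne
  rot[6] = $magnet
Sorted (with $ < everything):
  sorted[0] = $magnet
  sorted[1] = agnet$m
  sorted[2] = et$magn
  sorted[3] = gnet$ma
  sorted[4] = magnet$
  sorted[5] = net$mag
  sorted[6] = t$magne
sorted[1] = agnet$m

Answer: agnet$m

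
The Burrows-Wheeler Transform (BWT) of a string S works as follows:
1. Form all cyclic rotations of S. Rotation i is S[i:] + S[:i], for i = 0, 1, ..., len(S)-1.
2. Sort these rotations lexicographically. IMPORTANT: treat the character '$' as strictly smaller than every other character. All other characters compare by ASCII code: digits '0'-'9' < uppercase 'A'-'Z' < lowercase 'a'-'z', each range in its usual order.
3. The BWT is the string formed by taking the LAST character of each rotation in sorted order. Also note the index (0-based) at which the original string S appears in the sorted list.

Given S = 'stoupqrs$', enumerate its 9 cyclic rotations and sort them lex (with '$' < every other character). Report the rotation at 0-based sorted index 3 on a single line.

All 9 rotations (rotation i = S[i:]+S[:i]):
  rot[0] = stoupqrs$
  rot[1] = toupqrs$s
  rot[2] = oupqrs$st
  rot[3] = upqrs$sto
  rot[4] = pqrs$stou
  rot[5] = qrs$stoup
  rot[6] = rs$stoupq
  rot[7] = s$stoupqr
  rot[8] = $stoupqrs
Sorted (with $ < everything):
  sorted[0] = $stoupqrs
  sorted[1] = oupqrs$st
  sorted[2] = pqrs$stou
  sorted[3] = qrs$stoup
  sorted[4] = rs$stoupq
  sorted[5] = s$stoupqr
  sorted[6] = stoupqrs$
  sorted[7] = toupqrs$s
  sorted[8] = upqrs$sto
sorted[3] = qrs$stoup

Answer: qrs$stoup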